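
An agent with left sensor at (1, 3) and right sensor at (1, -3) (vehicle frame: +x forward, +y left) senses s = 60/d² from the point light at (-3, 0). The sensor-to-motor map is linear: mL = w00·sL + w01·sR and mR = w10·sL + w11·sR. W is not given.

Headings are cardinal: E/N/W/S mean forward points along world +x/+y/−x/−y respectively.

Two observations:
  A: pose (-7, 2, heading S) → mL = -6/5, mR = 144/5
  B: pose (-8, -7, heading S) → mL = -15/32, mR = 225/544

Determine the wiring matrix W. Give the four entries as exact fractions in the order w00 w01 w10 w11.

0 -1 1 -1

obs A: pose=(-7,2,S) → sL=30, sR=6/5, mL=-6/5, mR=144/5
obs B: pose=(-8,-7,S) → sL=15/17, sR=15/32, mL=-15/32, mR=225/544
sensor matrix S = [[30, 6/5], [15/17, 15/32]]; det S = 3537/272
solve [mL_A; mL_B] = S·[w00; w01] and [mR_A; mR_B] = S·[w10; w11]:
  w00 = 0, w01 = -1, w10 = 1, w11 = -1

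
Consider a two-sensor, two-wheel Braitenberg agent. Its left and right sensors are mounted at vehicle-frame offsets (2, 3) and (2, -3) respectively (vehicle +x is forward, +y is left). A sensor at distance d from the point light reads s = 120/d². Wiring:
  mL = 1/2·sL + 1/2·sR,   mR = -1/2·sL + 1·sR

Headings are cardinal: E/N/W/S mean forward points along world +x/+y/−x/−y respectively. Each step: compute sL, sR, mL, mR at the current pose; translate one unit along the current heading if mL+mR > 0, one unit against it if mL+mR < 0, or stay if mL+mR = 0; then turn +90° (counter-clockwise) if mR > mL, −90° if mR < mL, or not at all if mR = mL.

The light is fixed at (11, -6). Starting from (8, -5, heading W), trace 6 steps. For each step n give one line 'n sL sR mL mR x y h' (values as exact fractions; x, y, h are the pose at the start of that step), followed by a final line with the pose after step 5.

n=0: pose=(8,-5,W); sL=120/29, sR=120/41; mL=4200/1189, mR=1020/1189; mL+mR=180/41 → advance +1; mR−mL=-3180/1189 → turn -1·90°
n=1: pose=(7,-5,N); sL=60/29, sR=12; mL=204/29, mR=318/29; mL+mR=18 → advance +1; mR−mL=114/29 → turn +1·90°
n=2: pose=(7,-4,W); sL=120/37, sR=120/61; mL=5880/2257, mR=780/2257; mL+mR=180/61 → advance +1; mR−mL=-5100/2257 → turn -1·90°
n=3: pose=(6,-4,N); sL=3/2, sR=6; mL=15/4, mR=21/4; mL+mR=9 → advance +1; mR−mL=3/2 → turn +1·90°
n=4: pose=(6,-3,W); sL=120/49, sR=24/17; mL=1608/833, mR=156/833; mL+mR=36/17 → advance +1; mR−mL=-1452/833 → turn -1·90°
n=5: pose=(5,-3,N); sL=60/53, sR=60/17; mL=2100/901, mR=2670/901; mL+mR=90/17 → advance +1; mR−mL=570/901 → turn +1·90°

0 120/29 120/41 4200/1189 1020/1189 8 -5 W
1 60/29 12 204/29 318/29 7 -5 N
2 120/37 120/61 5880/2257 780/2257 7 -4 W
3 3/2 6 15/4 21/4 6 -4 N
4 120/49 24/17 1608/833 156/833 6 -3 W
5 60/53 60/17 2100/901 2670/901 5 -3 N
final 5 -2 W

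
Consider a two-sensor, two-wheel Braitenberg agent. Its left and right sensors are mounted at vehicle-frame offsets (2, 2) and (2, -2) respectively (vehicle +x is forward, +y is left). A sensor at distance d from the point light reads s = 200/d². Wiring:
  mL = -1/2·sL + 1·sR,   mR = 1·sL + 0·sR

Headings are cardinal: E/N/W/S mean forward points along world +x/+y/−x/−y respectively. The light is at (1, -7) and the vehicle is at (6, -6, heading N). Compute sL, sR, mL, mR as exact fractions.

left sensor world pos  = (4, -4); dL² = 18
right sensor world pos = (8, -4); dR² = 58
sL = 200/18 = 100/9
sR = 200/58 = 100/29
mL = -1/2·sL + 1·sR = -550/261
mR = 1·sL + 0·sR = 100/9

100/9 100/29 -550/261 100/9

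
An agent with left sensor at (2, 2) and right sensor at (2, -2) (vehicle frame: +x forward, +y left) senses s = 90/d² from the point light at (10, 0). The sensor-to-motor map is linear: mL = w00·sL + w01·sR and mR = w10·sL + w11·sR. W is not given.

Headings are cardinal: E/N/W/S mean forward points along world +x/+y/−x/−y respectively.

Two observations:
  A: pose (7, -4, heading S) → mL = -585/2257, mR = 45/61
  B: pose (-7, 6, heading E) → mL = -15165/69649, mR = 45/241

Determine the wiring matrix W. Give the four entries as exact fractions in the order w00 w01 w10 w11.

obs A: pose=(7,-4,S) → sL=90/37, sR=90/61, mL=-585/2257, mR=45/61
obs B: pose=(-7,6,E) → sL=90/289, sR=90/241, mL=-15165/69649, mR=45/241
sensor matrix S = [[90/37, 90/61], [90/289, 90/241]]; det S = 70567200/157197793
solve [mL_A; mL_B] = S·[w00; w01] and [mR_A; mR_B] = S·[w10; w11]:
  w00 = 1/2, w01 = -1, w10 = 0, w11 = 1/2

1/2 -1 0 1/2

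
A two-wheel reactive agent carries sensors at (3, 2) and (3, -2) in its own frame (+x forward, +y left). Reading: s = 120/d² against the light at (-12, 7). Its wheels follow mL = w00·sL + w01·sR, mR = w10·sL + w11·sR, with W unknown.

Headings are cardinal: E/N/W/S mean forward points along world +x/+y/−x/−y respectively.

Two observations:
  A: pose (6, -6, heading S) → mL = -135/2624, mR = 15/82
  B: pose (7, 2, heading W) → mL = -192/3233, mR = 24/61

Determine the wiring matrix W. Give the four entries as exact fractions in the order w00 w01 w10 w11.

1 -1 1 0

obs A: pose=(6,-6,S) → sL=15/82, sR=15/64, mL=-135/2624, mR=15/82
obs B: pose=(7,2,W) → sL=24/61, sR=24/53, mL=-192/3233, mR=24/61
sensor matrix S = [[15/82, 15/64], [24/61, 24/53]]; det S = -9945/1060424
solve [mL_A; mL_B] = S·[w00; w01] and [mR_A; mR_B] = S·[w10; w11]:
  w00 = 1, w01 = -1, w10 = 1, w11 = 0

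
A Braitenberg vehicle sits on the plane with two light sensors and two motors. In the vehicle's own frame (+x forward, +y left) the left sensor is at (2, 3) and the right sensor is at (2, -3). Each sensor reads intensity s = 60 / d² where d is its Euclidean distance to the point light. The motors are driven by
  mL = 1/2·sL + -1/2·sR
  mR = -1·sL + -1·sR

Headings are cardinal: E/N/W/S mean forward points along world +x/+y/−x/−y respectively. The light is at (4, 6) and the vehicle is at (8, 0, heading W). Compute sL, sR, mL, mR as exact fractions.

12/17 60/13 -432/221 -1176/221

left sensor world pos  = (6, -3); dL² = 85
right sensor world pos = (6, 3); dR² = 13
sL = 60/85 = 12/17
sR = 60/13 = 60/13
mL = 1/2·sL + -1/2·sR = -432/221
mR = -1·sL + -1·sR = -1176/221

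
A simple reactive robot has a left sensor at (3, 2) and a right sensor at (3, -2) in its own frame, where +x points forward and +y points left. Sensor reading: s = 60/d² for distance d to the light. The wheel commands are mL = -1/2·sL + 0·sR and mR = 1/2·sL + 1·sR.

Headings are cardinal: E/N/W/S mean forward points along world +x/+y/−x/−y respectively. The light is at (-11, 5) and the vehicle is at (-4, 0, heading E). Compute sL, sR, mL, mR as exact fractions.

left sensor world pos  = (-1, 2); dL² = 109
right sensor world pos = (-1, -2); dR² = 149
sL = 60/109 = 60/109
sR = 60/149 = 60/149
mL = -1/2·sL + 0·sR = -30/109
mR = 1/2·sL + 1·sR = 11010/16241

60/109 60/149 -30/109 11010/16241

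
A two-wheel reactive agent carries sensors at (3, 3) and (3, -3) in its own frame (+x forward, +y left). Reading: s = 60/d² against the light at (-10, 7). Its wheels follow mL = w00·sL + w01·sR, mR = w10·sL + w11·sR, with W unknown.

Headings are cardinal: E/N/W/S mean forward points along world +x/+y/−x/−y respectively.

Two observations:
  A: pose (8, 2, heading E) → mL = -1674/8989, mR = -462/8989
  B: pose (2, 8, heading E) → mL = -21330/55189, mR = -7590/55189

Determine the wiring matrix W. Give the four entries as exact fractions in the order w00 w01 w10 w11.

-1/2 -1 1/2 -1

obs A: pose=(8,2,E) → sL=12/89, sR=12/101, mL=-1674/8989, mR=-462/8989
obs B: pose=(2,8,E) → sL=60/241, sR=60/229, mL=-21330/55189, mR=-7590/55189
sensor matrix S = [[12/89, 12/101], [60/241, 60/229]]; det S = 2851200/496093921
solve [mL_A; mL_B] = S·[w00; w01] and [mR_A; mR_B] = S·[w10; w11]:
  w00 = -1/2, w01 = -1, w10 = 1/2, w11 = -1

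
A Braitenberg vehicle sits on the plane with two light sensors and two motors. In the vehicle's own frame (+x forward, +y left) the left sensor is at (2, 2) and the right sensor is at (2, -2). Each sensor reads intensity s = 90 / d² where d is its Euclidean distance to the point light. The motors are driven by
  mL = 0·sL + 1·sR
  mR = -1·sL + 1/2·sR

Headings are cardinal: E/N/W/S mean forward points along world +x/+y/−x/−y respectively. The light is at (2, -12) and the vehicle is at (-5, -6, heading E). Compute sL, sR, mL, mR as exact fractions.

left sensor world pos  = (-3, -4); dL² = 89
right sensor world pos = (-3, -8); dR² = 41
sL = 90/89 = 90/89
sR = 90/41 = 90/41
mL = 0·sL + 1·sR = 90/41
mR = -1·sL + 1/2·sR = 315/3649

90/89 90/41 90/41 315/3649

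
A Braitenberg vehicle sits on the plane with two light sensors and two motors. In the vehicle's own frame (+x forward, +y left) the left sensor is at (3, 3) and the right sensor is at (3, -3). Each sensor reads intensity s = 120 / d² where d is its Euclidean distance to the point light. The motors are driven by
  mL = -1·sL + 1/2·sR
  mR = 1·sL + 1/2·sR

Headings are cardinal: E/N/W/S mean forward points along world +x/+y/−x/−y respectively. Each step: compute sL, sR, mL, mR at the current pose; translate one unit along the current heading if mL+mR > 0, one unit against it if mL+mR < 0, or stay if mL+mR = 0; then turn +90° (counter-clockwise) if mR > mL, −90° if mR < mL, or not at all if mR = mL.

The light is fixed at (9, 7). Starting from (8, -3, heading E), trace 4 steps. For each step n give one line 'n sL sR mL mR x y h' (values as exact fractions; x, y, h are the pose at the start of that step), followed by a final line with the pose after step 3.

n=0: pose=(8,-3,E); sL=120/53, sR=120/173; mL=-17580/9169, mR=23940/9169; mL+mR=120/173 → advance +1; mR−mL=240/53 → turn +1·90°
n=1: pose=(9,-3,N); sL=60/29, sR=60/29; mL=-30/29, mR=90/29; mL+mR=60/29 → advance +1; mR−mL=120/29 → turn +1·90°
n=2: pose=(9,-2,W); sL=40/51, sR=8/3; mL=28/51, mR=36/17; mL+mR=8/3 → advance +1; mR−mL=80/51 → turn +1·90°
n=3: pose=(8,-2,S); sL=30/37, sR=3/4; mL=-129/296, mR=351/296; mL+mR=3/4 → advance +1; mR−mL=60/37 → turn +1·90°

0 120/53 120/173 -17580/9169 23940/9169 8 -3 E
1 60/29 60/29 -30/29 90/29 9 -3 N
2 40/51 8/3 28/51 36/17 9 -2 W
3 30/37 3/4 -129/296 351/296 8 -2 S
final 8 -3 E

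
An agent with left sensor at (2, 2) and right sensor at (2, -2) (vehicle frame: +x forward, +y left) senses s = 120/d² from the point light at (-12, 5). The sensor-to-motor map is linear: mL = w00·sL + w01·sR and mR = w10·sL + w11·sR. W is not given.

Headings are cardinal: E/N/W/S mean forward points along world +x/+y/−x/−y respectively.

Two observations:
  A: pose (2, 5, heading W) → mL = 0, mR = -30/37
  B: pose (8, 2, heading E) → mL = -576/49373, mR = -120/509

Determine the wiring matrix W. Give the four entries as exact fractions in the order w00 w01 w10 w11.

-1 1 0 -1

obs A: pose=(2,5,W) → sL=30/37, sR=30/37, mL=0, mR=-30/37
obs B: pose=(8,2,E) → sL=24/97, sR=120/509, mL=-576/49373, mR=-120/509
sensor matrix S = [[30/37, 30/37], [24/97, 120/509]]; det S = -17280/1826801
solve [mL_A; mL_B] = S·[w00; w01] and [mR_A; mR_B] = S·[w10; w11]:
  w00 = -1, w01 = 1, w10 = 0, w11 = -1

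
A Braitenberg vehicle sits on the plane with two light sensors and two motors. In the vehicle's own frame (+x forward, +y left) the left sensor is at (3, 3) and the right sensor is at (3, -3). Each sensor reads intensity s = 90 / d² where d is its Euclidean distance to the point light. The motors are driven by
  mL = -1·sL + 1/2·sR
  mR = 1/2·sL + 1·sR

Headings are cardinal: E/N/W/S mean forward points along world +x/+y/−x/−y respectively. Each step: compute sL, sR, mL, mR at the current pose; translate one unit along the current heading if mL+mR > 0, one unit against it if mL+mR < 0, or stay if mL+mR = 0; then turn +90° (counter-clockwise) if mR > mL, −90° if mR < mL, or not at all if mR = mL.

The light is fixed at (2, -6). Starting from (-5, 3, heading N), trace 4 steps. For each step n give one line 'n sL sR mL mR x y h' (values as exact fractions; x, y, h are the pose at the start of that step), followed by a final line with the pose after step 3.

n=0: pose=(-5,3,N); sL=45/122, sR=9/16; mL=-171/1952, mR=729/976; mL+mR=1287/1952 → advance +1; mR−mL=1629/1952 → turn +1·90°
n=1: pose=(-5,4,W); sL=90/149, sR=90/269; mL=-17505/40081, mR=25515/40081; mL+mR=8010/40081 → advance +1; mR−mL=43020/40081 → turn +1·90°
n=2: pose=(-6,4,S); sL=45/37, sR=9/17; mL=-1197/1258, mR=1431/1258; mL+mR=117/629 → advance +1; mR−mL=1314/629 → turn +1·90°
n=3: pose=(-6,3,E); sL=90/169, sR=90/61; mL=2115/10309, mR=17955/10309; mL+mR=20070/10309 → advance +1; mR−mL=15840/10309 → turn +1·90°

0 45/122 9/16 -171/1952 729/976 -5 3 N
1 90/149 90/269 -17505/40081 25515/40081 -5 4 W
2 45/37 9/17 -1197/1258 1431/1258 -6 4 S
3 90/169 90/61 2115/10309 17955/10309 -6 3 E
final -5 3 N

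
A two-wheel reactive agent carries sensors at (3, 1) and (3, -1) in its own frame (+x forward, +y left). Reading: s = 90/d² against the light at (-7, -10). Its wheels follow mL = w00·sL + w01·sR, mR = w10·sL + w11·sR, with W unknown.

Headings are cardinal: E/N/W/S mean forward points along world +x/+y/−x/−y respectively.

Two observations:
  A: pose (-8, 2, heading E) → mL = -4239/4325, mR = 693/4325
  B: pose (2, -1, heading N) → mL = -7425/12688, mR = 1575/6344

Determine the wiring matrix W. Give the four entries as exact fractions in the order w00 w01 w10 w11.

-1/2 -1 1 -1/2

obs A: pose=(-8,2,E) → sL=90/173, sR=18/25, mL=-4239/4325, mR=693/4325
obs B: pose=(2,-1,N) → sL=45/104, sR=45/122, mL=-7425/12688, mR=1575/6344
sensor matrix S = [[90/173, 18/25], [45/104, 45/122]]; det S = -328293/2743780
solve [mL_A; mL_B] = S·[w00; w01] and [mR_A; mR_B] = S·[w10; w11]:
  w00 = -1/2, w01 = -1, w10 = 1, w11 = -1/2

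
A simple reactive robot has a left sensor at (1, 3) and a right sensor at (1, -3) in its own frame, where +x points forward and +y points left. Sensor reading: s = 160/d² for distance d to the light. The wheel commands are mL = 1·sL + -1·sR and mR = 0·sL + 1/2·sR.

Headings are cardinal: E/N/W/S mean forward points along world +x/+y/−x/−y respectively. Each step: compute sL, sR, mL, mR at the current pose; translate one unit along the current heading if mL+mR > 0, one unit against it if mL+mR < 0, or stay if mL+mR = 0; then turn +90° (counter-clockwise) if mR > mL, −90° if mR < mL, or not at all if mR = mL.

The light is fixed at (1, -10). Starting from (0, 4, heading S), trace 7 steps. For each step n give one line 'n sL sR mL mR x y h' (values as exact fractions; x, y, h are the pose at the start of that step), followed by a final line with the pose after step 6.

0 160/173 32/37 384/6401 16/37 0 4 S
1 5/8 8/5 -39/40 4/5 0 3 E
2 160/221 160/197 -3840/43537 80/197 -1 3 N
3 16/13 80/149 1344/1937 40/149 -1 4 W
4 160/261 32/45 -128/1305 16/45 -2 4 N
5 1 8/17 9/17 4/17 -2 5 W
6 32/61 160/257 -1536/15677 80/257 -3 5 N
final -3 6 W

n=0: pose=(0,4,S); sL=160/173, sR=32/37; mL=384/6401, mR=16/37; mL+mR=3152/6401 → advance +1; mR−mL=2384/6401 → turn +1·90°
n=1: pose=(0,3,E); sL=5/8, sR=8/5; mL=-39/40, mR=4/5; mL+mR=-7/40 → advance -1; mR−mL=71/40 → turn +1·90°
n=2: pose=(-1,3,N); sL=160/221, sR=160/197; mL=-3840/43537, mR=80/197; mL+mR=13840/43537 → advance +1; mR−mL=21520/43537 → turn +1·90°
n=3: pose=(-1,4,W); sL=16/13, sR=80/149; mL=1344/1937, mR=40/149; mL+mR=1864/1937 → advance +1; mR−mL=-824/1937 → turn -1·90°
n=4: pose=(-2,4,N); sL=160/261, sR=32/45; mL=-128/1305, mR=16/45; mL+mR=112/435 → advance +1; mR−mL=592/1305 → turn +1·90°
n=5: pose=(-2,5,W); sL=1, sR=8/17; mL=9/17, mR=4/17; mL+mR=13/17 → advance +1; mR−mL=-5/17 → turn -1·90°
n=6: pose=(-3,5,N); sL=32/61, sR=160/257; mL=-1536/15677, mR=80/257; mL+mR=3344/15677 → advance +1; mR−mL=6416/15677 → turn +1·90°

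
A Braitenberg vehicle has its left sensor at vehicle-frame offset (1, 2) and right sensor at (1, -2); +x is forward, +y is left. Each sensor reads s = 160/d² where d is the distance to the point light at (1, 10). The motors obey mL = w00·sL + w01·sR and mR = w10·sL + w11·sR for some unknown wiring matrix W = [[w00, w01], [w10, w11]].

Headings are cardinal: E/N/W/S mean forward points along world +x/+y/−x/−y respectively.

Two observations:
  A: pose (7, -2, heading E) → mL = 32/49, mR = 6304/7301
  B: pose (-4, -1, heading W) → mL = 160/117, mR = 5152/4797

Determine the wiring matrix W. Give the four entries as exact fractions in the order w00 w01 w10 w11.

obs A: pose=(7,-2,E) → sL=160/149, sR=32/49, mL=32/49, mR=6304/7301
obs B: pose=(-4,-1,W) → sL=32/41, sR=160/117, mL=160/117, mR=5152/4797
sensor matrix S = [[160/149, 32/49], [32/41, 160/117]]; det S = 33579008/35022897
solve [mL_A; mL_B] = S·[w00; w01] and [mR_A; mR_B] = S·[w10; w11]:
  w00 = 0, w01 = 1, w10 = 1/2, w11 = 1/2

0 1 1/2 1/2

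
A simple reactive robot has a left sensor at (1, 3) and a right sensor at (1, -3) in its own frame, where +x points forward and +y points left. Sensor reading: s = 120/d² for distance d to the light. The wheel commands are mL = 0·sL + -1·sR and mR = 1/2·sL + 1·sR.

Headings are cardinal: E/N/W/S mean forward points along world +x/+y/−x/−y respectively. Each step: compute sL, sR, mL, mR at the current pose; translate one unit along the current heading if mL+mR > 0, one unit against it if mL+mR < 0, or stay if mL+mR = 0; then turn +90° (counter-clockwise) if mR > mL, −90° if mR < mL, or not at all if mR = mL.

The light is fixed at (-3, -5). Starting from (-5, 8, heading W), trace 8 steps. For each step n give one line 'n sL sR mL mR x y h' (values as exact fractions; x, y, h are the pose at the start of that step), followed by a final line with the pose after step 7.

n=0: pose=(-5,8,W); sL=120/109, sR=24/53; mL=-24/53, mR=5796/5777; mL+mR=60/109 → advance +1; mR−mL=8412/5777 → turn +1·90°
n=1: pose=(-6,8,S); sL=5/6, sR=2/3; mL=-2/3, mR=13/12; mL+mR=5/12 → advance +1; mR−mL=7/4 → turn +1·90°
n=2: pose=(-6,7,E); sL=120/229, sR=24/17; mL=-24/17, mR=6516/3893; mL+mR=60/229 → advance +1; mR−mL=12012/3893 → turn +1·90°
n=3: pose=(-5,7,N); sL=60/97, sR=12/17; mL=-12/17, mR=1674/1649; mL+mR=30/97 → advance +1; mR−mL=2838/1649 → turn +1·90°
n=4: pose=(-5,8,W); sL=120/109, sR=24/53; mL=-24/53, mR=5796/5777; mL+mR=60/109 → advance +1; mR−mL=8412/5777 → turn +1·90°
n=5: pose=(-6,8,S); sL=5/6, sR=2/3; mL=-2/3, mR=13/12; mL+mR=5/12 → advance +1; mR−mL=7/4 → turn +1·90°
n=6: pose=(-6,7,E); sL=120/229, sR=24/17; mL=-24/17, mR=6516/3893; mL+mR=60/229 → advance +1; mR−mL=12012/3893 → turn +1·90°
n=7: pose=(-5,7,N); sL=60/97, sR=12/17; mL=-12/17, mR=1674/1649; mL+mR=30/97 → advance +1; mR−mL=2838/1649 → turn +1·90°

0 120/109 24/53 -24/53 5796/5777 -5 8 W
1 5/6 2/3 -2/3 13/12 -6 8 S
2 120/229 24/17 -24/17 6516/3893 -6 7 E
3 60/97 12/17 -12/17 1674/1649 -5 7 N
4 120/109 24/53 -24/53 5796/5777 -5 8 W
5 5/6 2/3 -2/3 13/12 -6 8 S
6 120/229 24/17 -24/17 6516/3893 -6 7 E
7 60/97 12/17 -12/17 1674/1649 -5 7 N
final -5 8 W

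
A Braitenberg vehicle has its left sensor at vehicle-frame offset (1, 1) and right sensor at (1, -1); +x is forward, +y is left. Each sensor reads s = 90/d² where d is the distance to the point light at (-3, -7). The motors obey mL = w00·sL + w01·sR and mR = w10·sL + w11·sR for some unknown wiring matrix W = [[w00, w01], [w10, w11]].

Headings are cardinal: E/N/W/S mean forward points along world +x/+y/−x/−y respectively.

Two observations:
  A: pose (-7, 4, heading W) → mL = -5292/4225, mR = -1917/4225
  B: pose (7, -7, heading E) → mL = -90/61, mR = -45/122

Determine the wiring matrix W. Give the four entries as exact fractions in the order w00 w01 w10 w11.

-1 -1 -1 1/2

obs A: pose=(-7,4,W) → sL=18/25, sR=90/169, mL=-5292/4225, mR=-1917/4225
obs B: pose=(7,-7,E) → sL=45/61, sR=45/61, mL=-90/61, mR=-45/122
sensor matrix S = [[18/25, 90/169], [45/61, 45/61]]; det S = 7128/51545
solve [mL_A; mL_B] = S·[w00; w01] and [mR_A; mR_B] = S·[w10; w11]:
  w00 = -1, w01 = -1, w10 = -1, w11 = 1/2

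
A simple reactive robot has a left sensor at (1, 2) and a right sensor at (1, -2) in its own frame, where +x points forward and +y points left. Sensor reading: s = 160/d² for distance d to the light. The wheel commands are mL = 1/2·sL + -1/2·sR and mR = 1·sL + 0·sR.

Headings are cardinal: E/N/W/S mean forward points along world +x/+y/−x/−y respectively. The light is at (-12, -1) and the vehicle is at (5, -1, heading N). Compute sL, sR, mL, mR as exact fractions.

left sensor world pos  = (3, 0); dL² = 226
right sensor world pos = (7, 0); dR² = 362
sL = 160/226 = 80/113
sR = 160/362 = 80/181
mL = 1/2·sL + -1/2·sR = 2720/20453
mR = 1·sL + 0·sR = 80/113

80/113 80/181 2720/20453 80/113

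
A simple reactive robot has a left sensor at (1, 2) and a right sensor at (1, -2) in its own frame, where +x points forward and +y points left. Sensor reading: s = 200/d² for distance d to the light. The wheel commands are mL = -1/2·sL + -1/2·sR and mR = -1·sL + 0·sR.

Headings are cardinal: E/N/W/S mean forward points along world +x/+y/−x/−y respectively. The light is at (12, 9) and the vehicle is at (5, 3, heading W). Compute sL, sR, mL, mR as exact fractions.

left sensor world pos  = (4, 1); dL² = 128
right sensor world pos = (4, 5); dR² = 80
sL = 200/128 = 25/16
sR = 200/80 = 5/2
mL = -1/2·sL + -1/2·sR = -65/32
mR = -1·sL + 0·sR = -25/16

25/16 5/2 -65/32 -25/16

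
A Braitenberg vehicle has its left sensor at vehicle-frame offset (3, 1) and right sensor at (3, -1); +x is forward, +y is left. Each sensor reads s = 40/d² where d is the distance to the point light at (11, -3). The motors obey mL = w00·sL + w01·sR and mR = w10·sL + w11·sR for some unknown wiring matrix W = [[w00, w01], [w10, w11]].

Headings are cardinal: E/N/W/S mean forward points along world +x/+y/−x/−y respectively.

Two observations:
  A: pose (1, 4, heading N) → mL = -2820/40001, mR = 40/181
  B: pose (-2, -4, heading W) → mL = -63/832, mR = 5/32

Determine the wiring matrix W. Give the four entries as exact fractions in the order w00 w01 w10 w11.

-1 1/2 0 1

obs A: pose=(1,4,N) → sL=40/221, sR=40/181, mL=-2820/40001, mR=40/181
obs B: pose=(-2,-4,W) → sL=2/13, sR=5/32, mL=-63/832, mR=5/32
sensor matrix S = [[40/221, 40/181], [2/13, 5/32]]; det S = -915/160004
solve [mL_A; mL_B] = S·[w00; w01] and [mR_A; mR_B] = S·[w10; w11]:
  w00 = -1, w01 = 1/2, w10 = 0, w11 = 1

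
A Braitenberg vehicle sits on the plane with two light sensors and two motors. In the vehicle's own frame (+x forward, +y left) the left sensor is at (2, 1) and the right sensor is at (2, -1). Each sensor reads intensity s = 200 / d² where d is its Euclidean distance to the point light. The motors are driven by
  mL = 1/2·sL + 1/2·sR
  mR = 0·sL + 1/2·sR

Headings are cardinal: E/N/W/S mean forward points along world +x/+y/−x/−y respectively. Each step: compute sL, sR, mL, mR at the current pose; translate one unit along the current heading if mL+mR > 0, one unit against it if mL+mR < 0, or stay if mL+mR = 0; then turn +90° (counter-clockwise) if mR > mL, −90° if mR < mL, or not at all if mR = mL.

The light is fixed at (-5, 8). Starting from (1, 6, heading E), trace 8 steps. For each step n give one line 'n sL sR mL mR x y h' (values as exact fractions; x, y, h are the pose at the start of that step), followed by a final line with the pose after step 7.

0 40/13 200/73 2760/949 100/73 1 6 E
1 5/2 50/13 165/52 25/13 2 6 S
2 200/41 200/29 7000/1189 100/29 2 5 W
3 100/13 4 76/13 2 1 5 N
4 40/13 200/73 2760/949 100/73 1 6 E
5 5/2 50/13 165/52 25/13 2 6 S
6 200/41 200/29 7000/1189 100/29 2 5 W
7 100/13 4 76/13 2 1 5 N
final 1 6 E

n=0: pose=(1,6,E); sL=40/13, sR=200/73; mL=2760/949, mR=100/73; mL+mR=4060/949 → advance +1; mR−mL=-20/13 → turn -1·90°
n=1: pose=(2,6,S); sL=5/2, sR=50/13; mL=165/52, mR=25/13; mL+mR=265/52 → advance +1; mR−mL=-5/4 → turn -1·90°
n=2: pose=(2,5,W); sL=200/41, sR=200/29; mL=7000/1189, mR=100/29; mL+mR=11100/1189 → advance +1; mR−mL=-100/41 → turn -1·90°
n=3: pose=(1,5,N); sL=100/13, sR=4; mL=76/13, mR=2; mL+mR=102/13 → advance +1; mR−mL=-50/13 → turn -1·90°
n=4: pose=(1,6,E); sL=40/13, sR=200/73; mL=2760/949, mR=100/73; mL+mR=4060/949 → advance +1; mR−mL=-20/13 → turn -1·90°
n=5: pose=(2,6,S); sL=5/2, sR=50/13; mL=165/52, mR=25/13; mL+mR=265/52 → advance +1; mR−mL=-5/4 → turn -1·90°
n=6: pose=(2,5,W); sL=200/41, sR=200/29; mL=7000/1189, mR=100/29; mL+mR=11100/1189 → advance +1; mR−mL=-100/41 → turn -1·90°
n=7: pose=(1,5,N); sL=100/13, sR=4; mL=76/13, mR=2; mL+mR=102/13 → advance +1; mR−mL=-50/13 → turn -1·90°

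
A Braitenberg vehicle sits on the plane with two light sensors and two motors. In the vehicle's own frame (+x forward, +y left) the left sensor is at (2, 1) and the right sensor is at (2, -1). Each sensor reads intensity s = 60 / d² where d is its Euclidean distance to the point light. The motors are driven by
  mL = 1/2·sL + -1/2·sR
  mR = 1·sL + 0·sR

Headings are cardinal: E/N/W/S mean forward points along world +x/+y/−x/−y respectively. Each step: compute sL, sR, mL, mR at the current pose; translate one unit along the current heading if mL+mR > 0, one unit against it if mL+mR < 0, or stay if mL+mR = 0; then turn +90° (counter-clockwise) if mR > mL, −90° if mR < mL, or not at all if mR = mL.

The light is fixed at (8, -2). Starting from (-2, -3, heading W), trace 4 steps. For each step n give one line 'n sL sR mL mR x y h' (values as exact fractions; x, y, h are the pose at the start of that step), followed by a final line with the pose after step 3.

0 15/37 5/12 -5/888 15/37 -2 -3 W
1 60/109 20/51 440/5559 60/109 -3 -3 S
2 30/41 2/3 4/123 30/41 -3 -4 E
3 60/121 20/27 -400/3267 60/121 -2 -4 N
final -2 -3 W

n=0: pose=(-2,-3,W); sL=15/37, sR=5/12; mL=-5/888, mR=15/37; mL+mR=355/888 → advance +1; mR−mL=365/888 → turn +1·90°
n=1: pose=(-3,-3,S); sL=60/109, sR=20/51; mL=440/5559, mR=60/109; mL+mR=3500/5559 → advance +1; mR−mL=2620/5559 → turn +1·90°
n=2: pose=(-3,-4,E); sL=30/41, sR=2/3; mL=4/123, mR=30/41; mL+mR=94/123 → advance +1; mR−mL=86/123 → turn +1·90°
n=3: pose=(-2,-4,N); sL=60/121, sR=20/27; mL=-400/3267, mR=60/121; mL+mR=1220/3267 → advance +1; mR−mL=2020/3267 → turn +1·90°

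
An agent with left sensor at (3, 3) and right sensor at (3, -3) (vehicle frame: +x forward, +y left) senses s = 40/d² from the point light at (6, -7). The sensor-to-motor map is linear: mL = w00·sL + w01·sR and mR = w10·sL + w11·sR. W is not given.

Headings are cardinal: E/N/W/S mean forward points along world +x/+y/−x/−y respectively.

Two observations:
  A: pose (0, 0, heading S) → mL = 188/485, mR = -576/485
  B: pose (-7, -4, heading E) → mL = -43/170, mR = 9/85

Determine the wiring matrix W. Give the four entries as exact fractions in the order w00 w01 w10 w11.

1/2 -1 -1 1

obs A: pose=(0,0,S) → sL=8/5, sR=40/97, mL=188/485, mR=-576/485
obs B: pose=(-7,-4,E) → sL=5/17, sR=2/5, mL=-43/170, mR=9/85
sensor matrix S = [[8/5, 40/97], [5/17, 2/5]]; det S = 21384/41225
solve [mL_A; mL_B] = S·[w00; w01] and [mR_A; mR_B] = S·[w10; w11]:
  w00 = 1/2, w01 = -1, w10 = -1, w11 = 1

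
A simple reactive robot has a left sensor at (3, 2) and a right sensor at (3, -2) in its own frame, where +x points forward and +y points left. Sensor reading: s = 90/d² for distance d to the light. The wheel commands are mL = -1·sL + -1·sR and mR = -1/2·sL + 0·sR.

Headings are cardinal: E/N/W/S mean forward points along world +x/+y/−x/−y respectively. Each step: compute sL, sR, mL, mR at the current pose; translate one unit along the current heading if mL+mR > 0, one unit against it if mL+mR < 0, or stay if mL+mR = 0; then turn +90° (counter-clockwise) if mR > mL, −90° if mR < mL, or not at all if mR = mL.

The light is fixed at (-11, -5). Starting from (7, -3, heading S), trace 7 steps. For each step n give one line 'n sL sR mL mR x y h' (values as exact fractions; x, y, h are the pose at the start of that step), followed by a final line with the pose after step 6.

0 90/401 90/257 -59220/103057 -45/401 7 -3 S
1 45/233 45/221 -20430/51493 -45/466 7 -2 E
2 10/29 90/397 -6580/11513 -5/29 6 -2 N
3 45/98 45/106 -2295/2597 -45/196 6 -3 W
4 90/401 90/257 -59220/103057 -45/401 7 -3 S
5 45/233 45/221 -20430/51493 -45/466 7 -2 E
6 10/29 90/397 -6580/11513 -5/29 6 -2 N
final 6 -3 W

n=0: pose=(7,-3,S); sL=90/401, sR=90/257; mL=-59220/103057, mR=-45/401; mL+mR=-70785/103057 → advance -1; mR−mL=47655/103057 → turn +1·90°
n=1: pose=(7,-2,E); sL=45/233, sR=45/221; mL=-20430/51493, mR=-45/466; mL+mR=-50805/102986 → advance -1; mR−mL=30915/102986 → turn +1·90°
n=2: pose=(6,-2,N); sL=10/29, sR=90/397; mL=-6580/11513, mR=-5/29; mL+mR=-8565/11513 → advance -1; mR−mL=4595/11513 → turn +1·90°
n=3: pose=(6,-3,W); sL=45/98, sR=45/106; mL=-2295/2597, mR=-45/196; mL+mR=-11565/10388 → advance -1; mR−mL=6795/10388 → turn +1·90°
n=4: pose=(7,-3,S); sL=90/401, sR=90/257; mL=-59220/103057, mR=-45/401; mL+mR=-70785/103057 → advance -1; mR−mL=47655/103057 → turn +1·90°
n=5: pose=(7,-2,E); sL=45/233, sR=45/221; mL=-20430/51493, mR=-45/466; mL+mR=-50805/102986 → advance -1; mR−mL=30915/102986 → turn +1·90°
n=6: pose=(6,-2,N); sL=10/29, sR=90/397; mL=-6580/11513, mR=-5/29; mL+mR=-8565/11513 → advance -1; mR−mL=4595/11513 → turn +1·90°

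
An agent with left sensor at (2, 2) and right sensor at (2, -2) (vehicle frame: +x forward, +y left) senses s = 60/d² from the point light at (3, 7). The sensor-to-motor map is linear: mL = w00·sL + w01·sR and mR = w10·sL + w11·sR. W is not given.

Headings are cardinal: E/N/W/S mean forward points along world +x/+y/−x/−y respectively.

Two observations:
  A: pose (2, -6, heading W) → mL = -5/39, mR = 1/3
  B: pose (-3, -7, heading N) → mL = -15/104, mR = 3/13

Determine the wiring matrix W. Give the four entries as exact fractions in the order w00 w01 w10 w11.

-1/2 0 -1/2 1

obs A: pose=(2,-6,W) → sL=10/39, sR=6/13, mL=-5/39, mR=1/3
obs B: pose=(-3,-7,N) → sL=15/52, sR=3/8, mL=-15/104, mR=3/13
sensor matrix S = [[10/39, 6/13], [15/52, 3/8]]; det S = -25/676
solve [mL_A; mL_B] = S·[w00; w01] and [mR_A; mR_B] = S·[w10; w11]:
  w00 = -1/2, w01 = 0, w10 = -1/2, w11 = 1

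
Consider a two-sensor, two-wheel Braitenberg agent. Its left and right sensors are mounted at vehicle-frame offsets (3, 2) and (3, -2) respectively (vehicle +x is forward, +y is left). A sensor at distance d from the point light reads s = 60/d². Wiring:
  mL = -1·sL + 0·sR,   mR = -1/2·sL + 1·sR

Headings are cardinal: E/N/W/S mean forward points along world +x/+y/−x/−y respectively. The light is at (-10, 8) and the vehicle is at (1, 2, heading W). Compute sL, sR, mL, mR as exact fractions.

15/32 3/4 -15/32 33/64

left sensor world pos  = (-2, 0); dL² = 128
right sensor world pos = (-2, 4); dR² = 80
sL = 60/128 = 15/32
sR = 60/80 = 3/4
mL = -1·sL + 0·sR = -15/32
mR = -1/2·sL + 1·sR = 33/64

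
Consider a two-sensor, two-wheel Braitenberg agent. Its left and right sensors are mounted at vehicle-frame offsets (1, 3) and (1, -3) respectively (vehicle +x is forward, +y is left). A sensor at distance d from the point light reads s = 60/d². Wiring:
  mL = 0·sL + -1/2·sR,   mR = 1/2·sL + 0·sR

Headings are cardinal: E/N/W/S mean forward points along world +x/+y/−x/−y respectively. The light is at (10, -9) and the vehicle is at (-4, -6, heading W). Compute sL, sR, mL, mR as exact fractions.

4/15 20/87 -10/87 2/15

left sensor world pos  = (-5, -9); dL² = 225
right sensor world pos = (-5, -3); dR² = 261
sL = 60/225 = 4/15
sR = 60/261 = 20/87
mL = 0·sL + -1/2·sR = -10/87
mR = 1/2·sL + 0·sR = 2/15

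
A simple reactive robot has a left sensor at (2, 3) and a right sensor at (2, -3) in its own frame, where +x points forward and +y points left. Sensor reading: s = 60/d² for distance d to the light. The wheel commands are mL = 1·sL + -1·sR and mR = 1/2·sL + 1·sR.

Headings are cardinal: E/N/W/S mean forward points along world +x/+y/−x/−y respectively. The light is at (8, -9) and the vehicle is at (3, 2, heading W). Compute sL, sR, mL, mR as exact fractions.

60/113 12/49 1584/5537 2826/5537

left sensor world pos  = (1, -1); dL² = 113
right sensor world pos = (1, 5); dR² = 245
sL = 60/113 = 60/113
sR = 60/245 = 12/49
mL = 1·sL + -1·sR = 1584/5537
mR = 1/2·sL + 1·sR = 2826/5537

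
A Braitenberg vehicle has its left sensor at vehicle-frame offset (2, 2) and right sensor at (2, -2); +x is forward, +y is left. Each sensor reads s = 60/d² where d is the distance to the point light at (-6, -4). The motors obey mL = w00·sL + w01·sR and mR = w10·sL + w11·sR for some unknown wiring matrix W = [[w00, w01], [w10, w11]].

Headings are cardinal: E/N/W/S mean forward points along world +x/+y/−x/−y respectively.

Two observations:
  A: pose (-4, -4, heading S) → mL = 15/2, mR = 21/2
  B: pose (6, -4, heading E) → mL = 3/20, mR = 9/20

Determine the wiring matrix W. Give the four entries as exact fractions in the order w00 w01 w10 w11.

obs A: pose=(-4,-4,S) → sL=3, sR=15, mL=15/2, mR=21/2
obs B: pose=(6,-4,E) → sL=3/10, sR=3/10, mL=3/20, mR=9/20
sensor matrix S = [[3, 15], [3/10, 3/10]]; det S = -18/5
solve [mL_A; mL_B] = S·[w00; w01] and [mR_A; mR_B] = S·[w10; w11]:
  w00 = 0, w01 = 1/2, w10 = 1, w11 = 1/2

0 1/2 1 1/2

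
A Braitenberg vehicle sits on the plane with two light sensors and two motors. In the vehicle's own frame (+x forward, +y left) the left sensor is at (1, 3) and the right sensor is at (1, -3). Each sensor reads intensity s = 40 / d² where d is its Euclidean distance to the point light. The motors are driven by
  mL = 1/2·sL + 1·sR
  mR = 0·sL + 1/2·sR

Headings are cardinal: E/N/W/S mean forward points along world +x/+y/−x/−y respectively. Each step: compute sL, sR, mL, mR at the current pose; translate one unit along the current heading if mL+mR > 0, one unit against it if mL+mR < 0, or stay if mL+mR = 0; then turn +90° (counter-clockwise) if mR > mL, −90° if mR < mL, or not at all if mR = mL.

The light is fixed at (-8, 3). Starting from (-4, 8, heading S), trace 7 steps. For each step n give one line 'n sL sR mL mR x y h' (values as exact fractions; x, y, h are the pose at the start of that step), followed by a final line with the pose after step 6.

n=0: pose=(-4,8,S); sL=8/13, sR=40/17; mL=588/221, mR=20/17; mL+mR=848/221 → advance +1; mR−mL=-328/221 → turn -1·90°
n=1: pose=(-4,7,W); sL=4, sR=20/29; mL=78/29, mR=10/29; mL+mR=88/29 → advance +1; mR−mL=-68/29 → turn -1·90°
n=2: pose=(-5,7,N); sL=8/5, sR=40/61; mL=444/305, mR=20/61; mL+mR=544/305 → advance +1; mR−mL=-344/305 → turn -1·90°
n=3: pose=(-5,8,E); sL=1/2, sR=2; mL=9/4, mR=1; mL+mR=13/4 → advance +1; mR−mL=-5/4 → turn -1·90°
n=4: pose=(-4,8,S); sL=8/13, sR=40/17; mL=588/221, mR=20/17; mL+mR=848/221 → advance +1; mR−mL=-328/221 → turn -1·90°
n=5: pose=(-4,7,W); sL=4, sR=20/29; mL=78/29, mR=10/29; mL+mR=88/29 → advance +1; mR−mL=-68/29 → turn -1·90°
n=6: pose=(-5,7,N); sL=8/5, sR=40/61; mL=444/305, mR=20/61; mL+mR=544/305 → advance +1; mR−mL=-344/305 → turn -1·90°

0 8/13 40/17 588/221 20/17 -4 8 S
1 4 20/29 78/29 10/29 -4 7 W
2 8/5 40/61 444/305 20/61 -5 7 N
3 1/2 2 9/4 1 -5 8 E
4 8/13 40/17 588/221 20/17 -4 8 S
5 4 20/29 78/29 10/29 -4 7 W
6 8/5 40/61 444/305 20/61 -5 7 N
final -5 8 E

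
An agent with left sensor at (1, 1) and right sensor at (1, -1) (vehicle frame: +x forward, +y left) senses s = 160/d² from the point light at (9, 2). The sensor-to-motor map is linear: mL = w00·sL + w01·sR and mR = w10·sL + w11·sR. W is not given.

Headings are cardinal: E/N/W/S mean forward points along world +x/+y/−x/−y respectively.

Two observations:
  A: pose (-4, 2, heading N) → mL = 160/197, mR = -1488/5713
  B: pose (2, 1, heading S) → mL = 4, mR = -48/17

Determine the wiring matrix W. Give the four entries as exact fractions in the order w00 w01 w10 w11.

1 0 -1 1/2

obs A: pose=(-4,2,N) → sL=160/197, sR=32/29, mL=160/197, mR=-1488/5713
obs B: pose=(2,1,S) → sL=4, sR=40/17, mL=4, mR=-48/17
sensor matrix S = [[160/197, 32/29], [4, 40/17]]; det S = -243072/97121
solve [mL_A; mL_B] = S·[w00; w01] and [mR_A; mR_B] = S·[w10; w11]:
  w00 = 1, w01 = 0, w10 = -1, w11 = 1/2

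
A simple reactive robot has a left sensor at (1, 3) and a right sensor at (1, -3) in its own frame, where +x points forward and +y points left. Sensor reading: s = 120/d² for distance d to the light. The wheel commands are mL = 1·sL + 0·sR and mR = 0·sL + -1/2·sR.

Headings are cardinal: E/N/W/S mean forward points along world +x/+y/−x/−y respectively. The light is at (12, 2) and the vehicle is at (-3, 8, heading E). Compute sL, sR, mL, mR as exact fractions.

left sensor world pos  = (-2, 11); dL² = 277
right sensor world pos = (-2, 5); dR² = 205
sL = 120/277 = 120/277
sR = 120/205 = 24/41
mL = 1·sL + 0·sR = 120/277
mR = 0·sL + -1/2·sR = -12/41

120/277 24/41 120/277 -12/41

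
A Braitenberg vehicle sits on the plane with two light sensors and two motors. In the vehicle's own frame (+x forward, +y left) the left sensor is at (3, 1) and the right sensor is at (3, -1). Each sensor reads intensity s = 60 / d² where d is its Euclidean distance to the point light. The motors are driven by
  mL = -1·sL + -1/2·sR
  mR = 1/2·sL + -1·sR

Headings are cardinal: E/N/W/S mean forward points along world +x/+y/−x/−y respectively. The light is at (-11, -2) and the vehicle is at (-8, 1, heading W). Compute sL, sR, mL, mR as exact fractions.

15 15/4 -135/8 15/4

left sensor world pos  = (-11, 0); dL² = 4
right sensor world pos = (-11, 2); dR² = 16
sL = 60/4 = 15
sR = 60/16 = 15/4
mL = -1·sL + -1/2·sR = -135/8
mR = 1/2·sL + -1·sR = 15/4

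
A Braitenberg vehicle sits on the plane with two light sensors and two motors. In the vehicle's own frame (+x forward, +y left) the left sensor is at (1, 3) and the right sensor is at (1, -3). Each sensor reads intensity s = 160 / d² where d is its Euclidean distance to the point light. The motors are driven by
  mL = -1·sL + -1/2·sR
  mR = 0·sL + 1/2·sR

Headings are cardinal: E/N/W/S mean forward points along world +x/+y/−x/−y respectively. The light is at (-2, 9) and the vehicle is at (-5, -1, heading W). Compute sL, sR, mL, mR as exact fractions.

left sensor world pos  = (-6, -4); dL² = 185
right sensor world pos = (-6, 2); dR² = 65
sL = 160/185 = 32/37
sR = 160/65 = 32/13
mL = -1·sL + -1/2·sR = -1008/481
mR = 0·sL + 1/2·sR = 16/13

32/37 32/13 -1008/481 16/13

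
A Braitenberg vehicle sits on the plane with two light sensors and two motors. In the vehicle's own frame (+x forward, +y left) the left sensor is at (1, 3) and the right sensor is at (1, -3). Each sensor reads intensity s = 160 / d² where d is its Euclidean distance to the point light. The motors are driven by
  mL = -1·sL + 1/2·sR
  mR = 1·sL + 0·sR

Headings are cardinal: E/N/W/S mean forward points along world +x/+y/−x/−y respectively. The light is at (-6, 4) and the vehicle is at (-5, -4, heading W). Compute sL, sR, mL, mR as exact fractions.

left sensor world pos  = (-6, -7); dL² = 121
right sensor world pos = (-6, -1); dR² = 25
sL = 160/121 = 160/121
sR = 160/25 = 32/5
mL = -1·sL + 1/2·sR = 1136/605
mR = 1·sL + 0·sR = 160/121

160/121 32/5 1136/605 160/121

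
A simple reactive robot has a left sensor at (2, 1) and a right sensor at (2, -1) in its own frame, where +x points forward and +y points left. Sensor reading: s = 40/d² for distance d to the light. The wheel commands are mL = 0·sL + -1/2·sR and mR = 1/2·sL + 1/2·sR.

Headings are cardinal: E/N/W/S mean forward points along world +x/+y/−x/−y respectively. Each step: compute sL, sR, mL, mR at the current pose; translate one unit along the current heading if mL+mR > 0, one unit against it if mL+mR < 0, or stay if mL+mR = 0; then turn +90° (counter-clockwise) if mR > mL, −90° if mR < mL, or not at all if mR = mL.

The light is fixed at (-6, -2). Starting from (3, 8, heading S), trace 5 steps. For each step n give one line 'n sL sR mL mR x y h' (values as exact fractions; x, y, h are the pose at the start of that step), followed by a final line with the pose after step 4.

n=0: pose=(3,8,S); sL=10/41, sR=5/16; mL=-5/32, mR=365/1312; mL+mR=5/41 → advance +1; mR−mL=285/656 → turn +1·90°
n=1: pose=(3,7,E); sL=40/221, sR=8/37; mL=-4/37, mR=1624/8177; mL+mR=20/221 → advance +1; mR−mL=2508/8177 → turn +1·90°
n=2: pose=(4,7,N); sL=20/101, sR=20/121; mL=-10/121, mR=2220/12221; mL+mR=10/101 → advance +1; mR−mL=3230/12221 → turn +1·90°
n=3: pose=(4,8,W); sL=8/29, sR=8/37; mL=-4/37, mR=264/1073; mL+mR=4/29 → advance +1; mR−mL=380/1073 → turn +1·90°
n=4: pose=(3,8,S); sL=10/41, sR=5/16; mL=-5/32, mR=365/1312; mL+mR=5/41 → advance +1; mR−mL=285/656 → turn +1·90°

0 10/41 5/16 -5/32 365/1312 3 8 S
1 40/221 8/37 -4/37 1624/8177 3 7 E
2 20/101 20/121 -10/121 2220/12221 4 7 N
3 8/29 8/37 -4/37 264/1073 4 8 W
4 10/41 5/16 -5/32 365/1312 3 8 S
final 3 7 E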